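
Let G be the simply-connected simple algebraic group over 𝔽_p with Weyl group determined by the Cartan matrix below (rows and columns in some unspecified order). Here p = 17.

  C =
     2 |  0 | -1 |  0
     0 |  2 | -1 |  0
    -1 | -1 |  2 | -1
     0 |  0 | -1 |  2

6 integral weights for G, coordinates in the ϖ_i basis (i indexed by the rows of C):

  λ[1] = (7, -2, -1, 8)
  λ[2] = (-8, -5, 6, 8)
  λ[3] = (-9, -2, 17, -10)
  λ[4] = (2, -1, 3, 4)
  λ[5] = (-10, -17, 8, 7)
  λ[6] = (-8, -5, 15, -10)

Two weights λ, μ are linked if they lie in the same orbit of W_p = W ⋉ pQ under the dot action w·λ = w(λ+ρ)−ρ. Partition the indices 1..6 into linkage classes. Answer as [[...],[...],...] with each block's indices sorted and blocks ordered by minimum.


Cartan matrix: type D_4 (|W|=192); un-permuting the 4 rows.

Ā_17 reps of the 6 weights (D_4, coords as presented):

  λ_1+ρ ↦ (7, 0, 1, 8) · λ_2+ρ ↦ (3, 0, 4, 5) · λ_3+ρ ↦ (7, 0, 1, 8) · λ_4+ρ ↦ (3, 0, 4, 5) · λ_5+ρ ↦ (7, 0, 1, 8) · λ_6+ρ ↦ (3, 0, 4, 5)

2 distinct reps among the 6 weights ⇒ 2 W_17-linkage classes:

[[1, 3, 5], [2, 4, 6]]


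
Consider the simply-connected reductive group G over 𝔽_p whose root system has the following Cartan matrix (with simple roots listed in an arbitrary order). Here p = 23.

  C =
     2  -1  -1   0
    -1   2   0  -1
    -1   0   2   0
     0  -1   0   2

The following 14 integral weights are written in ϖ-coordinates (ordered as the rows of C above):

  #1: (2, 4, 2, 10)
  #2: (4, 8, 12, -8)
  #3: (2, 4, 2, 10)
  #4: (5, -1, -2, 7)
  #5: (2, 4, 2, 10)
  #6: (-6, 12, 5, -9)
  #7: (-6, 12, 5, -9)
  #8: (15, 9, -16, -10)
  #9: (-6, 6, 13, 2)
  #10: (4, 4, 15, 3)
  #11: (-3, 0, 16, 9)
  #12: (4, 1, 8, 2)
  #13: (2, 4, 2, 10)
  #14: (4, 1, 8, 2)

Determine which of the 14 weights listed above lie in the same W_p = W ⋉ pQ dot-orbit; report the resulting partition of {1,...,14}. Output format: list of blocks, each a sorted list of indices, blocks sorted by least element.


Cartan matrix: type A_4 (|W|=120); un-permuting the 4 rows.

W_23-reps of the 14 weights in Ā_23 (same 4-coord order as C):

    [1] (3, 5, 3, 11)
    [2] (5, 2, 9, 3)
    [3] (3, 5, 3, 11)
    [4] (5, 0, 1, 8)
    [5] (3, 5, 3, 11)
    [6] (5, 0, 1, 8)
    [7] (5, 0, 1, 8)
    [8] (1, 1, 12, 6)
    [9] (5, 2, 9, 3)
    [10] (5, 2, 9, 3)
    [11] (1, 1, 12, 6)
    [12] (5, 2, 9, 3)
    [13] (3, 5, 3, 11)
    [14] (5, 2, 9, 3)

These 14 weights hit 4 W_23-dot-orbits; sizes (4, 5, 3, 2):

[[1, 3, 5, 13], [2, 9, 10, 12, 14], [4, 6, 7], [8, 11]]


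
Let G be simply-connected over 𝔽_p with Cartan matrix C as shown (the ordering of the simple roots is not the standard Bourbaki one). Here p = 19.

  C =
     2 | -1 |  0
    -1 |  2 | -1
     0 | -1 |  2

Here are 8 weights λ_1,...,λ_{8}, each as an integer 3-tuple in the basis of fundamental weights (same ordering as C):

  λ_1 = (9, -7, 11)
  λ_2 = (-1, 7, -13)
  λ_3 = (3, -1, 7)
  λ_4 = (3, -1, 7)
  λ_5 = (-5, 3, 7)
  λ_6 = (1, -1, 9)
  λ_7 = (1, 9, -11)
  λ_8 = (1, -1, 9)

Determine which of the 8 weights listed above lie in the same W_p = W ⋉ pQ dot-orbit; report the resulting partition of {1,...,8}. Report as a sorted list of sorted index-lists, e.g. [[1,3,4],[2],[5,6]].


Cartan matrix: type A_3 (|W|=24); un-permuting the 3 rows.

Ā_19 reps of the 8 weights (A_3, coords as presented):

  λ_1 → (4, 6, 6);  λ_2 → (4, 0, 8);  λ_3 → (4, 0, 8);  λ_4 → (4, 0, 8);  λ_5 → (4, 0, 8);  λ_6 → (2, 0, 10);  λ_7 → (2, 0, 10);  λ_8 → (2, 0, 10)

Grouping the 8 weights by Ā_19-representative: 3 linkage classes.

[[1], [2, 3, 4, 5], [6, 7, 8]]


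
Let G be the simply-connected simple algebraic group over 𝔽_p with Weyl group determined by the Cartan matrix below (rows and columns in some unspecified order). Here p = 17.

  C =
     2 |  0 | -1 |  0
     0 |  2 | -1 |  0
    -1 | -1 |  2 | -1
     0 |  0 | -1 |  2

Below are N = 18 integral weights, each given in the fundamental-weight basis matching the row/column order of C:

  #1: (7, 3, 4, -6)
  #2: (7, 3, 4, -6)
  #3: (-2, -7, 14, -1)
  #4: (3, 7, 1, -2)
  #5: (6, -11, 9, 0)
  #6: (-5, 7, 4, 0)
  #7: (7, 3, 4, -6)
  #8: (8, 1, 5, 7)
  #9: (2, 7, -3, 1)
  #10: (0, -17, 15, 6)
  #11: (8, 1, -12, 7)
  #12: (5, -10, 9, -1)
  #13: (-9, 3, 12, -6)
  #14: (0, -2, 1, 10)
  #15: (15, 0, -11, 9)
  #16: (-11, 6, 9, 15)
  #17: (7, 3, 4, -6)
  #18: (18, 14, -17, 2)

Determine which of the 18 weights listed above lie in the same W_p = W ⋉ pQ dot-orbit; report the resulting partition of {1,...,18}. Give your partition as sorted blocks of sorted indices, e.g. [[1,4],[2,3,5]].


C ↔ D_4 under row/col permutation; |W(D_4)| = 192.

Alcove-folded reps (p=17, 18 weights, presented ϖ-order):

    [1] (8, 4, 0, 5)
    [2] (8, 4, 0, 5)
    [3] (1, 6, 2, 0)
    [4] (4, 8, 1, 1)
    [5] (6, 9, 1, 0)
    [6] (4, 8, 1, 1)
    [7] (8, 4, 0, 5)
    [8] (1, 6, 2, 0)
    [9] (1, 6, 2, 0)
    [10] (6, 9, 1, 0)
    [11] (1, 6, 2, 0)
    [12] (6, 9, 1, 0)
    [13] (8, 4, 0, 5)
    [14] (1, 1, 1, 11)
    [15] (6, 9, 1, 0)
    [16] (6, 9, 1, 0)
    [17] (8, 4, 0, 5)
    [18] (1, 1, 1, 11)

The 18 indices split into 5 linkage classes (same alcove rep ⇔ same W_17-dot-orbit):

[[1, 2, 7, 13, 17], [3, 8, 9, 11], [4, 6], [5, 10, 12, 15, 16], [14, 18]]


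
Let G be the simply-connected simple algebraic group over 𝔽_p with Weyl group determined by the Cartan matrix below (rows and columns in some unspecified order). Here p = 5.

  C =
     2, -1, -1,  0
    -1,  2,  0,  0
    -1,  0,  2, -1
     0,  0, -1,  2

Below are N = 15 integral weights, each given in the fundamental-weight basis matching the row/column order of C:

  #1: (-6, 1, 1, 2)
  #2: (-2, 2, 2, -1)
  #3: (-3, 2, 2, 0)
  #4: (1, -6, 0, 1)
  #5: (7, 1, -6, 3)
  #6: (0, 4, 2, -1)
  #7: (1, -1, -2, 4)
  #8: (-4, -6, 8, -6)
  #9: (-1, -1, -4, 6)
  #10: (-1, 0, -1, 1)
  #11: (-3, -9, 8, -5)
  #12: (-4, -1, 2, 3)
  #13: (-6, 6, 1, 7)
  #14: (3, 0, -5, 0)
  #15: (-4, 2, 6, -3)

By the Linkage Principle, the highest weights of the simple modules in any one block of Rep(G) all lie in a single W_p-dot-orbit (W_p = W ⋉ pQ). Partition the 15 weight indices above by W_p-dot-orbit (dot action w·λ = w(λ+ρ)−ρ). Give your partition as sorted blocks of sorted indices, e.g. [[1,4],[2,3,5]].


A_4 Cartan matrix, 4 simple roots permuted; ρ=(1,1,1,1).

Each λ_j+ρ reduced to Ā_5; 4-tuples below use C's row order:

  [1] (1, 2, 2, 0)
  [2] (1, 2, 2, 0)
  [3] (2, 1, 1, 1)
  [4] (1, 2, 2, 0)
  [5] (0, 1, 0, 2)
  [6] (0, 1, 1, 3)
  [7] (0, 1, 1, 3)
  [8] (0, 1, 1, 3)
  [9] (0, 1, 0, 2)
  [10] (0, 1, 0, 2)
  [11] (0, 1, 0, 2)
  [12] (0, 1, 0, 2)
  [13] (1, 2, 2, 0)
  [14] (0, 1, 1, 3)
  [15] (1, 2, 2, 0)

Partition of {1..15} into 4 W_5-dot-orbits:

[[1, 2, 4, 13, 15], [3], [5, 9, 10, 11, 12], [6, 7, 8, 14]]


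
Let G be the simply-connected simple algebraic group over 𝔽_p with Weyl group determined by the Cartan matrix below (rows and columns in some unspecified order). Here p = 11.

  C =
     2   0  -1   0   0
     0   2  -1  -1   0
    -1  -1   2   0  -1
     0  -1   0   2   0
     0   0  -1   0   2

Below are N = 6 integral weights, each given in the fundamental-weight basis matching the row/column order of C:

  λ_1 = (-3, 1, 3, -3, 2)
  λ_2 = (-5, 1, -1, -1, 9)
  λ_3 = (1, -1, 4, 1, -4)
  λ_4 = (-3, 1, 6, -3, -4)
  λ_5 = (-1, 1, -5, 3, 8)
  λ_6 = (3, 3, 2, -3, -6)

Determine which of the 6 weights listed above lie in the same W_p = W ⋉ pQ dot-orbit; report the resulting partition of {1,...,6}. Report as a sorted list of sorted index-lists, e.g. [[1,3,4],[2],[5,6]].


D_5 Cartan matrix, 5 simple roots permuted; ρ=(1,1,1,1,1).

Alcove-folded reps (p=11, 6 weights, presented ϖ-order):

  λ_1 → (2, 0, 2, 2, 3)
  λ_2 → (0, 1, 1, 1, 6)
  λ_3 → (2, 0, 2, 2, 3)
  λ_4 → (2, 0, 2, 2, 3)
  λ_5 → (2, 0, 2, 2, 3)
  λ_6 → (2, 0, 2, 2, 3)

Grouping the 6 weights by Ā_11-representative: 2 linkage classes.

[[1, 3, 4, 5, 6], [2]]


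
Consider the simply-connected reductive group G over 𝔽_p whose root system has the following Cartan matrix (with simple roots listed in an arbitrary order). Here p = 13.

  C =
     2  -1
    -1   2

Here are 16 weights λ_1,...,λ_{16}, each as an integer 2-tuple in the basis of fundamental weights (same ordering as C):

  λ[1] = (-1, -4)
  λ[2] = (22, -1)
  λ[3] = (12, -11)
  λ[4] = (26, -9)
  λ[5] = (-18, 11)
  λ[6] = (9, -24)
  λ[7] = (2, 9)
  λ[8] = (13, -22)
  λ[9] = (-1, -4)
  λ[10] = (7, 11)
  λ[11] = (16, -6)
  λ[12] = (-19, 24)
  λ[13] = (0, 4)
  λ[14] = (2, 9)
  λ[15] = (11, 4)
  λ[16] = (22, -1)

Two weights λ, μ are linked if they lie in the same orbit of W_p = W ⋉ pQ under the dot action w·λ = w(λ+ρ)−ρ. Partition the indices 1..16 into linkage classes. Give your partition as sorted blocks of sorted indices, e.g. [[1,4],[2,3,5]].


Cartan matrix: type A_2 (|W|=6); un-permuting the 2 rows.

W_13-reps of the 16 weights in Ā_13 (same 2-coord order as C):

  λ_1+ρ ↦ (3, 0) · λ_2+ρ ↦ (3, 10) · λ_3+ρ ↦ (3, 10) · λ_4+ρ ↦ (1, 5) · λ_5+ρ ↦ (8, 1) · λ_6+ρ ↦ (3, 0) · λ_7+ρ ↦ (3, 10) · λ_8+ρ ↦ (1, 5) · λ_9+ρ ↦ (3, 0) · λ_10+ρ ↦ (1, 5) · λ_11+ρ ↦ (8, 1) · λ_12+ρ ↦ (1, 5) · λ_13+ρ ↦ (1, 5) · λ_14+ρ ↦ (3, 10) · λ_15+ρ ↦ (8, 1) · λ_16+ρ ↦ (3, 10)

4 distinct reps among the 16 weights ⇒ 4 W_13-linkage classes:

[[1, 6, 9], [2, 3, 7, 14, 16], [4, 8, 10, 12, 13], [5, 11, 15]]


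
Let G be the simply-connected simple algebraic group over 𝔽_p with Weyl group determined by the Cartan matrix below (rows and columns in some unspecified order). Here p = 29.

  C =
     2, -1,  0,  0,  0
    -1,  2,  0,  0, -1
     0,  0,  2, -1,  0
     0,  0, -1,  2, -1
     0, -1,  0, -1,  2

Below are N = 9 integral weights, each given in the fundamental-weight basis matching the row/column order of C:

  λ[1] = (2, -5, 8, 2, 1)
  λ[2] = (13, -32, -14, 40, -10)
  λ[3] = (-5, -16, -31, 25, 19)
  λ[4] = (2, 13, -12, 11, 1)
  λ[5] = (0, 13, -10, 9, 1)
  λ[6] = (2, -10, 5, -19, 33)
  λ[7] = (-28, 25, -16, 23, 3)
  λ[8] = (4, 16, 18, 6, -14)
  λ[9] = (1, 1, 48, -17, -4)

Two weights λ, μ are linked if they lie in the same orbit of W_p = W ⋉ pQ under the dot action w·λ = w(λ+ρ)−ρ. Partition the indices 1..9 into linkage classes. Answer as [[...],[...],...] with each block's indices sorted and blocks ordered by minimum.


C ↔ A_5 under row/col permutation; |W(A_5)| = 720.

Each λ_j+ρ reduced to Ā_29; 5-tuples below use C's row order:

  λ_1+ρ ↦ (1, 1, 9, 1, 2);  λ_2+ρ ↦ (1, 14, 9, 1, 2);  λ_3+ρ ↦ (1, 1, 9, 1, 2);  λ_4+ρ ↦ (1, 14, 9, 1, 2);  λ_5+ρ ↦ (1, 14, 9, 1, 2);  λ_6+ρ ↦ (1, 3, 7, 6, 7);  λ_7+ρ ↦ (1, 1, 9, 1, 2);  λ_8+ρ ↦ (1, 3, 7, 6, 7);  λ_9+ρ ↦ (1, 1, 9, 1, 2)

3 distinct reps among the 9 weights ⇒ 3 W_29-linkage classes:

[[1, 3, 7, 9], [2, 4, 5], [6, 8]]


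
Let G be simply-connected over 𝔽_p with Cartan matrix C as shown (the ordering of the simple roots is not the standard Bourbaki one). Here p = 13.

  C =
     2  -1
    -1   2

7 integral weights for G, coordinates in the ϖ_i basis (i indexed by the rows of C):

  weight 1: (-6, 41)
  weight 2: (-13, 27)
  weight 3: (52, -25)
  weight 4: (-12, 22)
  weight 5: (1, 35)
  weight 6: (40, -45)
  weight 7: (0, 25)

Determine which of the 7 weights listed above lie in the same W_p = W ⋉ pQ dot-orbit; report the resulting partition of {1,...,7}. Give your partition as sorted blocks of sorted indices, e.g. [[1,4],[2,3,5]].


Dynkin diagram of C (from the 2 off-diagonal −1 entries): A_2.

Alcove-folded reps (p=13, 7 weights, presented ϖ-order):

    λ_1+ρ ↦ (3, 2)
    λ_2+ρ ↦ (1, 2)
    λ_3+ρ ↦ (1, 2)
    λ_4+ρ ↦ (1, 2)
    λ_5+ρ ↦ (1, 2)
    λ_6+ρ ↦ (3, 2)
    λ_7+ρ ↦ (12, 1)

The 7 indices split into 3 linkage classes (same alcove rep ⇔ same W_13-dot-orbit):

[[1, 6], [2, 3, 4, 5], [7]]


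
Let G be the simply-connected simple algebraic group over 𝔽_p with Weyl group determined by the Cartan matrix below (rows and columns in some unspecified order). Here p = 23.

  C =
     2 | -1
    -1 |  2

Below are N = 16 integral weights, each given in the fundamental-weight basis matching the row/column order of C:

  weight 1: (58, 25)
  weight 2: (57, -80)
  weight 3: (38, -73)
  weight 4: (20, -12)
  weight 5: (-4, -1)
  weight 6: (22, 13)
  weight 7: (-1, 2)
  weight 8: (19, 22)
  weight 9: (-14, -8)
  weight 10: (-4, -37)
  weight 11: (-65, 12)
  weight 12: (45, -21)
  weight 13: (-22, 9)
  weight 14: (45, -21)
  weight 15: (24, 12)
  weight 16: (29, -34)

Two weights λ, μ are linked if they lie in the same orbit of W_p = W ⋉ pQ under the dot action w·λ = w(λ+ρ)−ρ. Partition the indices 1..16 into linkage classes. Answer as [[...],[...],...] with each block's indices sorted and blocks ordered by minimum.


Type A_2, rank 2, |W|=6; reorder rows/cols to standard.

Each λ_j+ρ reduced to Ā_23; 2-tuples below use C's row order:

  λ_1+ρ ↦ (7, 13) · λ_2+ρ ↦ (10, 11) · λ_3+ρ ↦ (7, 13) · λ_4+ρ ↦ (10, 11) · λ_5+ρ ↦ (0, 3) · λ_6+ρ ↦ (9, 0) · λ_7+ρ ↦ (0, 3) · λ_8+ρ ↦ (0, 3) · λ_9+ρ ↦ (7, 13) · λ_10+ρ ↦ (7, 13) · λ_11+ρ ↦ (5, 13) · λ_12+ρ ↦ (0, 3) · λ_13+ρ ↦ (10, 11) · λ_14+ρ ↦ (0, 3) · λ_15+ρ ↦ (8, 2) · λ_16+ρ ↦ (7, 13)

Linkage partition of the 16 weights (6 classes, p=23):

[[1, 3, 9, 10, 16], [2, 4, 13], [5, 7, 8, 12, 14], [6], [11], [15]]


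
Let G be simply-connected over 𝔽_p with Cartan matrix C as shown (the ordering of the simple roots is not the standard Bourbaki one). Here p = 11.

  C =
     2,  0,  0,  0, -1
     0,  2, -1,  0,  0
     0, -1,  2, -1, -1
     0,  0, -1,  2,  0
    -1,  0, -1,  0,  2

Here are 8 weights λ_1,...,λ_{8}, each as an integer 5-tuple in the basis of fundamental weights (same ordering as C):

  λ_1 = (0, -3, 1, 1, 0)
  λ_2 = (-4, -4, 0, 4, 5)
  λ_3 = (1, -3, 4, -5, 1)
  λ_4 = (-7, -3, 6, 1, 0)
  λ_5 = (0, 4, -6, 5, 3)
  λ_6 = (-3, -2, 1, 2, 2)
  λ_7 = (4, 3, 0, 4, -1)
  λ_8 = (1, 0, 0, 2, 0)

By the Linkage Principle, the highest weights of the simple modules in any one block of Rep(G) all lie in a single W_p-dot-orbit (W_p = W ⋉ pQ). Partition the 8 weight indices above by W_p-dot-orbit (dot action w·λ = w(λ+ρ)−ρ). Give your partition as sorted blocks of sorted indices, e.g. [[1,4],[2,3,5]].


Type D_5, rank 5, |W|=1920; reorder rows/cols to standard.

λ_j+ρ reflected into Ā_11 (⟨·,θ^∨⟩≤11); 5-tuples as given:

    λ_1 → (1, 2, 0, 2, 1)
    λ_2 → (2, 1, 1, 3, 1)
    λ_3 → (2, 1, 1, 3, 1)
    λ_4 → (1, 2, 0, 2, 1)
    λ_5 → (0, 0, 4, 1, 1)
    λ_6 → (2, 1, 1, 3, 1)
    λ_7 → (0, 0, 4, 1, 1)
    λ_8 → (2, 1, 1, 3, 1)

3 distinct reps among the 8 weights ⇒ 3 W_11-linkage classes:

[[1, 4], [2, 3, 6, 8], [5, 7]]


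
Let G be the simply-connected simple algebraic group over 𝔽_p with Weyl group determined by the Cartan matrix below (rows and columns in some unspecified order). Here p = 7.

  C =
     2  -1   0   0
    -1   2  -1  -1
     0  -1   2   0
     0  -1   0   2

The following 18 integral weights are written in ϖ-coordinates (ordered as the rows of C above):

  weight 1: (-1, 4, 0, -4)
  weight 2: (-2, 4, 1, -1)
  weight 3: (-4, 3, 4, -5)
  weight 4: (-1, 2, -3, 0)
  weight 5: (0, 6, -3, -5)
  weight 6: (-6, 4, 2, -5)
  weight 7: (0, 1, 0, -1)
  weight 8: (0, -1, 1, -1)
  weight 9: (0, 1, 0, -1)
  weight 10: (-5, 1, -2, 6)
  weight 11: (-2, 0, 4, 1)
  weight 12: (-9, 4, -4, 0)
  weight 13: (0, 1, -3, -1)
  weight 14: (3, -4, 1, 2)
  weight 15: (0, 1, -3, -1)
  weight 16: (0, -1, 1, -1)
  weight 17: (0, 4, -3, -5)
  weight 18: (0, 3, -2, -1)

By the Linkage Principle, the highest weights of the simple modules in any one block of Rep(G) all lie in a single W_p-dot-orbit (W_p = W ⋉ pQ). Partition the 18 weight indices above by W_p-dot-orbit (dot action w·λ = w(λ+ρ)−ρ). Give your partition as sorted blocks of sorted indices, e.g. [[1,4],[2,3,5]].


C ↔ D_4 under row/col permutation; |W(D_4)| = 192.

Ā_7 reps of the 18 weights (D_4, coords as presented):

  [1] (0, 1, 1, 3)
  [2] (1, 0, 2, 0)
  [3] (0, 1, 2, 1)
  [4] (0, 1, 2, 1)
  [5] (0, 1, 1, 3)
  [6] (1, 2, 1, 0)
  [7] (1, 2, 1, 0)
  [8] (1, 0, 2, 0)
  [9] (1, 2, 1, 0)
  [10] (0, 1, 1, 3)
  [11] (0, 1, 4, 1)
  [12] (0, 1, 1, 3)
  [13] (1, 0, 2, 0)
  [14] (1, 2, 1, 0)
  [15] (1, 0, 2, 0)
  [16] (1, 0, 2, 0)
  [17] (0, 1, 1, 3)
  [18] (1, 2, 1, 0)

Partition of {1..18} into 5 W_7-dot-orbits:

[[1, 5, 10, 12, 17], [2, 8, 13, 15, 16], [3, 4], [6, 7, 9, 14, 18], [11]]


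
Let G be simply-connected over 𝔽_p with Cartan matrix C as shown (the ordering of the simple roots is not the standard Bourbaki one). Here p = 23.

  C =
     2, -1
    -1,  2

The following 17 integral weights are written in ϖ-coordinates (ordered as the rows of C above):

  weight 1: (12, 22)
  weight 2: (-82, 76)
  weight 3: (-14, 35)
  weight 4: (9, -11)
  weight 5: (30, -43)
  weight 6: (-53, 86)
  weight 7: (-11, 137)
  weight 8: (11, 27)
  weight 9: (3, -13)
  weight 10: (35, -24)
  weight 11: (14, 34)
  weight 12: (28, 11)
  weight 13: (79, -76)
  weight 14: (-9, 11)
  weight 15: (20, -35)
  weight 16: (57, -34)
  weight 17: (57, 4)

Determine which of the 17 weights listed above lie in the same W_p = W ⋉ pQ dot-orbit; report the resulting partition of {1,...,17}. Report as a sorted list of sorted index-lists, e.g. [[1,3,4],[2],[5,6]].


A_2 Cartan matrix, 2 simple roots permuted; ρ=(1,1).

λ_j+ρ reflected into Ā_23 (⟨·,θ^∨⟩≤23); 2-tuples as given:

  1: (0, 10);  2: (8, 4);  3: (0, 10);  4: (0, 10);  5: (8, 4);  6: (5, 6);  7: (0, 10);  8: (5, 6);  9: (8, 4);  10: (0, 10);  11: (8, 4);  12: (5, 6);  13: (5, 6);  14: (8, 4);  15: (2, 10);  16: (2, 10);  17: (5, 6)

The 17 indices split into 4 linkage classes (same alcove rep ⇔ same W_23-dot-orbit):

[[1, 3, 4, 7, 10], [2, 5, 9, 11, 14], [6, 8, 12, 13, 17], [15, 16]]


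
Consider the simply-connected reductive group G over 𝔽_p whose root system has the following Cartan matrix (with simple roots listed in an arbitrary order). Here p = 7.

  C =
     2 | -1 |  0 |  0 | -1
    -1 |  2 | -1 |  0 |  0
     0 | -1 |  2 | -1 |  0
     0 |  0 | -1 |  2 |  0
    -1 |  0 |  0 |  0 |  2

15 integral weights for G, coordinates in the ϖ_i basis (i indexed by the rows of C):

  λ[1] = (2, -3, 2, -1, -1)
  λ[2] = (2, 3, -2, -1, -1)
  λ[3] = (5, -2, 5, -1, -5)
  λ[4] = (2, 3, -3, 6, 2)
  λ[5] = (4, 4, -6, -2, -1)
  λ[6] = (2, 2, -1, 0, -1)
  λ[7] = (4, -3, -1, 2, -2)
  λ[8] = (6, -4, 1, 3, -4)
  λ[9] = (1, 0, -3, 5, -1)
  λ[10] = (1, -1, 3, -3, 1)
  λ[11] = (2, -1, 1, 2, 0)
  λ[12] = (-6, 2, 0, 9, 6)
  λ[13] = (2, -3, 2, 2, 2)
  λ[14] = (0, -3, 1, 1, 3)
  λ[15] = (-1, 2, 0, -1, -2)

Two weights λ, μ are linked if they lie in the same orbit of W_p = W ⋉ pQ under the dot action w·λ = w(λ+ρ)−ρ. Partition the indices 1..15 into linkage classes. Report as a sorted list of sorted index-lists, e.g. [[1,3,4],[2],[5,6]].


Root system A_5: the 5×5 matrix C matches after relabeling.

Ā_7 reps of the 15 weights (A_5, coords as presented):

  1: (1, 2, 1, 0, 0) · 2: (3, 3, 0, 1, 0) · 3: (1, 1, 1, 4, 0) · 4: (1, 1, 0, 2, 3) · 5: (1, 1, 0, 2, 3) · 6: (3, 3, 0, 1, 0) · 7: (2, 0, 2, 1, 1) · 8: (1, 2, 1, 0, 0) · 9: (1, 1, 1, 4, 0) · 10: (2, 0, 2, 1, 1) · 11: (2, 0, 2, 1, 1) · 12: (1, 1, 0, 2, 3) · 13: (1, 2, 1, 0, 0) · 14: (1, 1, 0, 2, 3) · 15: (1, 2, 1, 0, 0)

Linkage partition of the 15 weights (5 classes, p=7):

[[1, 8, 13, 15], [2, 6], [3, 9], [4, 5, 12, 14], [7, 10, 11]]


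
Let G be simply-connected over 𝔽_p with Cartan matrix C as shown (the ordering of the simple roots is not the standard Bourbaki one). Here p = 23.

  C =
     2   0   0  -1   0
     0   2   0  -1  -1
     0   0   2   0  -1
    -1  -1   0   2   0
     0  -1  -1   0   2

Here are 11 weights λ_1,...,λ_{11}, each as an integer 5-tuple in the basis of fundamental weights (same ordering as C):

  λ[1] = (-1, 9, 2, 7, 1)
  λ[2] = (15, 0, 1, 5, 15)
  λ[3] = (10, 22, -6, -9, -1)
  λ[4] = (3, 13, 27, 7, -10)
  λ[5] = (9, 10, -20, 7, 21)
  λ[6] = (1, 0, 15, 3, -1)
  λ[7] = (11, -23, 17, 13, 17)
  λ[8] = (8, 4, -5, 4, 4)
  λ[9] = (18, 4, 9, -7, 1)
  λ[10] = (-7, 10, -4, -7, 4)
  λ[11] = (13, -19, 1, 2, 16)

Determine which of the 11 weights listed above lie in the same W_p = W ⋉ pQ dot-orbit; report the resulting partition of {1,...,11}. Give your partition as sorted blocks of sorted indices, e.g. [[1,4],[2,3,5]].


C ↔ A_5 under row/col permutation; |W(A_5)| = 720.

W_23-reps of the 11 weights in Ā_23 (same 5-coord order as C):

    λ_1 → (0, 10, 3, 8, 2)
    λ_2 → (2, 1, 16, 4, 0)
    λ_3 → (0, 10, 3, 8, 2)
    λ_4 → (8, 5, 3, 5, 1)
    λ_5 → (8, 5, 3, 5, 1)
    λ_6 → (2, 1, 16, 4, 0)
    λ_7 → (8, 5, 3, 5, 1)
    λ_8 → (8, 5, 3, 5, 1)
    λ_9 → (6, 1, 3, 5, 1)
    λ_10 → (6, 1, 3, 5, 1)
    λ_11 → (1, 2, 1, 14, 1)

These 11 weights hit 5 W_23-dot-orbits; sizes (2, 2, 4, 2, 1):

[[1, 3], [2, 6], [4, 5, 7, 8], [9, 10], [11]]


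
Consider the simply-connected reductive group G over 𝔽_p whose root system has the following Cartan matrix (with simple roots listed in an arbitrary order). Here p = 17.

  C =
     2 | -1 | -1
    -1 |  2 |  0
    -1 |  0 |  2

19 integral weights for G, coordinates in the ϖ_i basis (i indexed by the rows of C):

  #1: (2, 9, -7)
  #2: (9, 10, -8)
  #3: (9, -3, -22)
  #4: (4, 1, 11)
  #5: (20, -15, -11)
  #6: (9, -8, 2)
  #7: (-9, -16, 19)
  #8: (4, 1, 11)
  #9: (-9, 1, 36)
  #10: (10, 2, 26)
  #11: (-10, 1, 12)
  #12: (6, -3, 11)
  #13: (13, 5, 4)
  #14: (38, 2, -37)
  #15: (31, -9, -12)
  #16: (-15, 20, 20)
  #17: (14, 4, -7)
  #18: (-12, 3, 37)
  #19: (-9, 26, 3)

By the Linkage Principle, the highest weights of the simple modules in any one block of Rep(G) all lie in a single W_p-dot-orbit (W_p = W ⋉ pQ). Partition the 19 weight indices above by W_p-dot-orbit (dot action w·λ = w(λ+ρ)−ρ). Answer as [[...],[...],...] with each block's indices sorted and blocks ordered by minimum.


Cartan matrix: type A_3 (|W|=24); un-permuting the 3 rows.

λ_j+ρ reflected into Ā_17 (⟨·,θ^∨⟩≤17); 3-tuples as given:

    λ_1 → (3, 7, 3)
    λ_2 → (3, 7, 3)
    λ_3 → (2, 7, 4)
    λ_4 → (5, 0, 10)
    λ_5 → (3, 7, 3)
    λ_6 → (3, 7, 3)
    λ_7 → (9, 2, 3)
    λ_8 → (5, 0, 10)
    λ_9 → (9, 2, 3)
    λ_10 → (3, 7, 3)
    λ_11 → (2, 7, 4)
    λ_12 → (5, 0, 10)
    λ_13 → (9, 2, 3)
    λ_14 → (9, 2, 3)
    λ_15 → (2, 7, 4)
    λ_16 → (6, 4, 4)
    λ_17 → (9, 2, 3)
    λ_18 → (6, 4, 4)
    λ_19 → (2, 7, 4)

Partition of {1..19} into 5 W_17-dot-orbits:

[[1, 2, 5, 6, 10], [3, 11, 15, 19], [4, 8, 12], [7, 9, 13, 14, 17], [16, 18]]


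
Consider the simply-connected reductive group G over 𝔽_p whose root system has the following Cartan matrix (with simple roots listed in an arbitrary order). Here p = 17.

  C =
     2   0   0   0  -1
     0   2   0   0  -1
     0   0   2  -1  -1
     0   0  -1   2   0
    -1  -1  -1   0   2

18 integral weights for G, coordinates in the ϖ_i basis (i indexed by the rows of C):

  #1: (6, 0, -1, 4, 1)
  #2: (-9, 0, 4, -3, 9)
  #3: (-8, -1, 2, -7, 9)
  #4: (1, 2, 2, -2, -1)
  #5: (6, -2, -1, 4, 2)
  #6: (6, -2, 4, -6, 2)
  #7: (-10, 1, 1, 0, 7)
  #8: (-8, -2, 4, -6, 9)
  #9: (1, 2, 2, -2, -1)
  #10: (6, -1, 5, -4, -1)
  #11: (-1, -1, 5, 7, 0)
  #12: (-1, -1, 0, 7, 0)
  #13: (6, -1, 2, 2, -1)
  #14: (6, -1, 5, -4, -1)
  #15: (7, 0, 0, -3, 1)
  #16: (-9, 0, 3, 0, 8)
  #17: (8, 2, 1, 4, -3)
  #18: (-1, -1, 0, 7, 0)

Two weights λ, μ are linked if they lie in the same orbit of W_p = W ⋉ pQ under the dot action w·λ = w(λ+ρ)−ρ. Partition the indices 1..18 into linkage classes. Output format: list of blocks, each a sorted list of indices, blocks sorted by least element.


D_5 Cartan matrix, 5 simple roots permuted; ρ=(1,1,1,1,1).

Folding the 18 weights λ_j+ρ into Ā_17 (reps in the given 5-coord order):

  1: (7, 1, 0, 5, 2) · 2: (8, 1, 1, 1, 1) · 3: (7, 0, 3, 3, 0) · 4: (2, 3, 2, 1, 0) · 5: (7, 1, 0, 5, 2) · 6: (7, 1, 0, 5, 2) · 7: (8, 1, 1, 1, 1) · 8: (7, 1, 0, 5, 2) · 9: (2, 3, 2, 1, 0) · 10: (7, 0, 3, 3, 0) · 11: (0, 0, 1, 8, 1) · 12: (0, 0, 1, 8, 1) · 13: (7, 0, 3, 3, 0) · 14: (7, 0, 3, 3, 0) · 15: (8, 1, 1, 1, 1) · 16: (8, 1, 1, 1, 1) · 17: (7, 1, 0, 5, 2) · 18: (0, 0, 1, 8, 1)

Partition of {1..18} into 5 W_17-dot-orbits:

[[1, 5, 6, 8, 17], [2, 7, 15, 16], [3, 10, 13, 14], [4, 9], [11, 12, 18]]


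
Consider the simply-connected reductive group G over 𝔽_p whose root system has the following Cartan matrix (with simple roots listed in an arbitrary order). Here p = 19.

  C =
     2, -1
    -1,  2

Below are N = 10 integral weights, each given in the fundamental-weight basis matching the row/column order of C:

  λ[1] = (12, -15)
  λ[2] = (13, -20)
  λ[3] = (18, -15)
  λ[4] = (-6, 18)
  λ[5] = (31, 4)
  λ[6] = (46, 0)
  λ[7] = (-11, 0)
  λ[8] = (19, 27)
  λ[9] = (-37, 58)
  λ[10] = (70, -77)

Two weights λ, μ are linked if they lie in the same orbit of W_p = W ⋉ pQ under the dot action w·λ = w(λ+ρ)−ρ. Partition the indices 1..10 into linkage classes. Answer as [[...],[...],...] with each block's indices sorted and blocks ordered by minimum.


C ↔ A_2 under row/col permutation; |W(A_2)| = 6.

W_19-reps of the 10 weights in Ā_19 (same 2-coord order as C):

    λ_1+ρ ↦ (1, 13)
    λ_2+ρ ↦ (5, 14)
    λ_3+ρ ↦ (5, 14)
    λ_4+ρ ↦ (5, 14)
    λ_5+ρ ↦ (1, 13)
    λ_6+ρ ↦ (1, 9)
    λ_7+ρ ↦ (1, 9)
    λ_8+ρ ↦ (1, 9)
    λ_9+ρ ↦ (15, 2)
    λ_10+ρ ↦ (5, 14)

Grouping the 10 weights by Ā_19-representative: 4 linkage classes.

[[1, 5], [2, 3, 4, 10], [6, 7, 8], [9]]


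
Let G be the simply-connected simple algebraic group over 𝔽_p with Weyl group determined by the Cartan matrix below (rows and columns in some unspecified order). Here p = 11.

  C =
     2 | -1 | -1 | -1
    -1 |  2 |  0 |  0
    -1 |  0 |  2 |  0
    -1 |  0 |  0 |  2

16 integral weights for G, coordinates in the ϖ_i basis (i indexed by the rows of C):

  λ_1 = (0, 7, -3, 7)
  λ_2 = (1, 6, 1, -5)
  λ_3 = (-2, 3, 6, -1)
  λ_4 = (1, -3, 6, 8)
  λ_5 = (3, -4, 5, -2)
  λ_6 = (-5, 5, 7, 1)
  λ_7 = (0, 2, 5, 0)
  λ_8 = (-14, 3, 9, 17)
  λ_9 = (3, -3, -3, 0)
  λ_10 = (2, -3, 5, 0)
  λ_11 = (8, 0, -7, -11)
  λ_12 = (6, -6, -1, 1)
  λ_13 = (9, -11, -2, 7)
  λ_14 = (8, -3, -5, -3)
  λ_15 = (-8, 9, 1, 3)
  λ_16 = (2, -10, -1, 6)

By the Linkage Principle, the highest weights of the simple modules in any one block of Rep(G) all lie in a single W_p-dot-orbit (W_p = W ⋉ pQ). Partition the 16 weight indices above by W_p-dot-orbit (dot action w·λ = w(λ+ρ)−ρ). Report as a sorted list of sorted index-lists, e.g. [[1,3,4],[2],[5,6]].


Cartan matrix: type D_4 (|W|=192); un-permuting the 4 rows.

Each λ_j+ρ reduced to Ā_11; 4-tuples below use C's row order:

  λ_1 → (1, 2, 4, 2)
  λ_2 → (2, 5, 0, 2)
  λ_3 → (0, 3, 6, 1)
  λ_4 → (2, 5, 0, 2)
  λ_5 → (0, 3, 6, 1)
  λ_6 → (1, 2, 4, 2)
  λ_7 → (0, 3, 6, 1)
  λ_8 → (1, 2, 4, 2)
  λ_9 → (0, 2, 2, 1)
  λ_10 → (1, 2, 6, 1)
  λ_11 → (0, 6, 1, 3)
  λ_12 → (2, 5, 0, 2)
  λ_13 → (0, 3, 6, 1)
  λ_14 → (1, 2, 4, 2)
  λ_15 → (1, 2, 4, 2)
  λ_16 → (0, 3, 6, 1)

These 16 weights hit 6 W_11-dot-orbits; sizes (5, 3, 5, 1, 1, 1):

[[1, 6, 8, 14, 15], [2, 4, 12], [3, 5, 7, 13, 16], [9], [10], [11]]


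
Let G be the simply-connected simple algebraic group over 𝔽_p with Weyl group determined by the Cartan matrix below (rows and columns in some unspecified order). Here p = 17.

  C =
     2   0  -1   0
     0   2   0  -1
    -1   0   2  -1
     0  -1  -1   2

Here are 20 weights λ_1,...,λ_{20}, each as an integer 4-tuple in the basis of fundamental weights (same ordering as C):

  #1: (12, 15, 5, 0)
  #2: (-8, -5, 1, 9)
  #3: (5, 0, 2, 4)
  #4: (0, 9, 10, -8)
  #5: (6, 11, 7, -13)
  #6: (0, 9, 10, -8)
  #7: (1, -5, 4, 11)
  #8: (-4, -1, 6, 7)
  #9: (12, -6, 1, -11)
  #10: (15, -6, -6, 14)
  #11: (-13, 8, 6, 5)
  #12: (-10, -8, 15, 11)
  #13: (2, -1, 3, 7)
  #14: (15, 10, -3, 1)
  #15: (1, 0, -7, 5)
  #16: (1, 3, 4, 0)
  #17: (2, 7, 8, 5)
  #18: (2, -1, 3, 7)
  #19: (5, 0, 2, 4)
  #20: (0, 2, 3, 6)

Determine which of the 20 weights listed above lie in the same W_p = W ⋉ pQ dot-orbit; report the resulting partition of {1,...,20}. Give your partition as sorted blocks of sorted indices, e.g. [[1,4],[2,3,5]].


Cartan matrix: type A_4 (|W|=120); un-permuting the 4 rows.

Folding the 20 weights λ_j+ρ into Ā_17 (reps in the given 4-coord order):

  λ_1+ρ ↦ (4, 1, 2, 0);  λ_2+ρ ↦ (2, 4, 5, 1);  λ_3+ρ ↦ (6, 1, 3, 5);  λ_4+ρ ↦ (1, 3, 4, 7);  λ_5+ρ ↦ (3, 0, 4, 8);  λ_6+ρ ↦ (1, 3, 4, 7);  λ_7+ρ ↦ (0, 2, 5, 8);  λ_8+ρ ↦ (3, 0, 4, 8);  λ_9+ρ ↦ (0, 2, 5, 8);  λ_10+ρ ↦ (2, 4, 5, 1);  λ_11+ρ ↦ (2, 4, 5, 1);  λ_12+ρ ↦ (2, 4, 5, 1);  λ_13+ρ ↦ (3, 0, 4, 8);  λ_14+ρ ↦ (4, 1, 2, 0);  λ_15+ρ ↦ (4, 1, 2, 0);  λ_16+ρ ↦ (2, 4, 5, 1);  λ_17+ρ ↦ (6, 1, 3, 5);  λ_18+ρ ↦ (3, 0, 4, 8);  λ_19+ρ ↦ (6, 1, 3, 5);  λ_20+ρ ↦ (1, 3, 4, 7)

The 20 indices split into 6 linkage classes (same alcove rep ⇔ same W_17-dot-orbit):

[[1, 14, 15], [2, 10, 11, 12, 16], [3, 17, 19], [4, 6, 20], [5, 8, 13, 18], [7, 9]]


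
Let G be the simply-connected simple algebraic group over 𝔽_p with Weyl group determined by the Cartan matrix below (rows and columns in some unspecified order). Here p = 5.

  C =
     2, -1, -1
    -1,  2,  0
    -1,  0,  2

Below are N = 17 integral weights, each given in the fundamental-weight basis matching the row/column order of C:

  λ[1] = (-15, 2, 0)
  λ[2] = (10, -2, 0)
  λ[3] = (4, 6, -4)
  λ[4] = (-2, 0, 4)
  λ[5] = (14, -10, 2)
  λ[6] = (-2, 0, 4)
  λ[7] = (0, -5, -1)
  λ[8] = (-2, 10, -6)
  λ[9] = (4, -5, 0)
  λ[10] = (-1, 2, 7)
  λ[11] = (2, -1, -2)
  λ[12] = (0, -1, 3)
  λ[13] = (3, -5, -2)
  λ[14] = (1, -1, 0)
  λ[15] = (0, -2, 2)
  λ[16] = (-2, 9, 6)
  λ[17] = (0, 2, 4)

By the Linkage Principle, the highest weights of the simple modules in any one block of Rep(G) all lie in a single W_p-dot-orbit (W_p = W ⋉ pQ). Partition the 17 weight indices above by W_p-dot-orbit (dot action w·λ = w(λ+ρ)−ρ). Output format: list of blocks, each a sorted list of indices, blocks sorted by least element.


A_3 Cartan matrix, 3 simple roots permuted; ρ=(1,1,1).

λ_j+ρ reflected into Ā_5 (⟨·,θ^∨⟩≤5); 3-tuples as given:

    λ_1 → (0, 1, 3)
    λ_2 → (0, 1, 1)
    λ_3 → (0, 2, 2)
    λ_4 → (1, 0, 4)
    λ_5 → (0, 1, 3)
    λ_6 → (1, 0, 4)
    λ_7 → (0, 1, 3)
    λ_8 → (1, 0, 4)
    λ_9 → (1, 3, 0)
    λ_10 → (2, 0, 1)
    λ_11 → (2, 0, 1)
    λ_12 → (1, 0, 4)
    λ_13 → (1, 3, 0)
    λ_14 → (2, 0, 1)
    λ_15 → (0, 1, 3)
    λ_16 → (1, 3, 0)
    λ_17 → (0, 1, 1)

Partition of {1..17} into 6 W_5-dot-orbits:

[[1, 5, 7, 15], [2, 17], [3], [4, 6, 8, 12], [9, 13, 16], [10, 11, 14]]


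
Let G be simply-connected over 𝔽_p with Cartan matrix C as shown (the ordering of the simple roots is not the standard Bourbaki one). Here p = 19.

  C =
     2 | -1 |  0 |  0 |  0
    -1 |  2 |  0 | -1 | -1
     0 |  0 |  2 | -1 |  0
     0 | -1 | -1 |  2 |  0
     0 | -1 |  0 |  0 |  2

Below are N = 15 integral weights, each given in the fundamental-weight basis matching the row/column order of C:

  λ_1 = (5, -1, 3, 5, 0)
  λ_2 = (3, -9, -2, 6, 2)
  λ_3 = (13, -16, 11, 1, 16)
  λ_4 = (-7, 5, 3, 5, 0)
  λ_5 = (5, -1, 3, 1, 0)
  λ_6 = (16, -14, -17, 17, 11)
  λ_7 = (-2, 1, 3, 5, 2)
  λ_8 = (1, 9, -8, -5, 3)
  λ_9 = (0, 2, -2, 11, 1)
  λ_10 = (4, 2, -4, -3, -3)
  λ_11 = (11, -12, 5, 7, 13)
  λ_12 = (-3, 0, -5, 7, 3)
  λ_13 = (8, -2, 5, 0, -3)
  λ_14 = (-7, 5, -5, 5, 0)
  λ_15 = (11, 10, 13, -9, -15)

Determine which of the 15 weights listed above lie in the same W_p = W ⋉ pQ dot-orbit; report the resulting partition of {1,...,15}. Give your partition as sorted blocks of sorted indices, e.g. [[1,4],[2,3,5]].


Cartan matrix: type D_5 (|W|=1920); un-permuting the 5 rows.

W_19-reps of the 15 weights in Ā_19 (same 5-coord order as C):

  λ_1+ρ ↦ (6, 0, 4, 2, 1);  λ_2+ρ ↦ (1, 1, 1, 1, 2);  λ_3+ρ ↦ (1, 1, 1, 1, 2);  λ_4+ρ ↦ (6, 0, 4, 2, 1);  λ_5+ρ ↦ (6, 0, 4, 2, 1);  λ_6+ρ ↦ (1, 1, 1, 1, 2);  λ_7+ρ ↦ (1, 1, 4, 3, 3);  λ_8+ρ ↦ (1, 1, 4, 3, 3);  λ_9+ρ ↦ (1, 1, 1, 1, 2);  λ_10+ρ ↦ (1, 1, 1, 1, 2);  λ_11+ρ ↦ (1, 1, 4, 3, 3);  λ_12+ρ ↦ (1, 1, 4, 3, 3);  λ_13+ρ ↦ (6, 0, 4, 2, 1);  λ_14+ρ ↦ (6, 0, 4, 2, 1);  λ_15+ρ ↦ (1, 1, 4, 3, 3)

Linkage partition of the 15 weights (3 classes, p=19):

[[1, 4, 5, 13, 14], [2, 3, 6, 9, 10], [7, 8, 11, 12, 15]]


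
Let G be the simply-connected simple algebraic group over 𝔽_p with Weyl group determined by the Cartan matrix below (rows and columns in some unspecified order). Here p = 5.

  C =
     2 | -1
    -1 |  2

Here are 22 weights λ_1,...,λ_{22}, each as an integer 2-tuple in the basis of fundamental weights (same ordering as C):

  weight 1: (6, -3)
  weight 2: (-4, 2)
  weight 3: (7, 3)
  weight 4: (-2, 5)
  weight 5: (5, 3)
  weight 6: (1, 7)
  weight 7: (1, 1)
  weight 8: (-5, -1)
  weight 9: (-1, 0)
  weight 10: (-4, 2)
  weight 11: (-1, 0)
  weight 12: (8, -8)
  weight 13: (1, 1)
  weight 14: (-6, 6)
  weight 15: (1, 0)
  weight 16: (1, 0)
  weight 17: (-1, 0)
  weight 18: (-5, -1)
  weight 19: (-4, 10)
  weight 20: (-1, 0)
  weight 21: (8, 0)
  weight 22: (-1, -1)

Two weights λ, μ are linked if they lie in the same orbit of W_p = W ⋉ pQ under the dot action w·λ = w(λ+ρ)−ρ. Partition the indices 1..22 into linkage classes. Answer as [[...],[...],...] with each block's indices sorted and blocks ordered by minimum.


C ↔ A_2 under row/col permutation; |W(A_2)| = 6.

Each λ_j+ρ reduced to Ā_5; 2-tuples below use C's row order:

  [1] (3, 0) · [2] (3, 0) · [3] (2, 1) · [4] (0, 4) · [5] (0, 1) · [6] (3, 0) · [7] (2, 2) · [8] (0, 4) · [9] (0, 1) · [10] (3, 0) · [11] (0, 1) · [12] (2, 1) · [13] (2, 2) · [14] (3, 0) · [15] (2, 1) · [16] (2, 1) · [17] (0, 1) · [18] (0, 4) · [19] (2, 1) · [20] (0, 1) · [21] (0, 4) · [22] (0, 0)

6 distinct reps among the 22 weights ⇒ 6 W_5-linkage classes:

[[1, 2, 6, 10, 14], [3, 12, 15, 16, 19], [4, 8, 18, 21], [5, 9, 11, 17, 20], [7, 13], [22]]


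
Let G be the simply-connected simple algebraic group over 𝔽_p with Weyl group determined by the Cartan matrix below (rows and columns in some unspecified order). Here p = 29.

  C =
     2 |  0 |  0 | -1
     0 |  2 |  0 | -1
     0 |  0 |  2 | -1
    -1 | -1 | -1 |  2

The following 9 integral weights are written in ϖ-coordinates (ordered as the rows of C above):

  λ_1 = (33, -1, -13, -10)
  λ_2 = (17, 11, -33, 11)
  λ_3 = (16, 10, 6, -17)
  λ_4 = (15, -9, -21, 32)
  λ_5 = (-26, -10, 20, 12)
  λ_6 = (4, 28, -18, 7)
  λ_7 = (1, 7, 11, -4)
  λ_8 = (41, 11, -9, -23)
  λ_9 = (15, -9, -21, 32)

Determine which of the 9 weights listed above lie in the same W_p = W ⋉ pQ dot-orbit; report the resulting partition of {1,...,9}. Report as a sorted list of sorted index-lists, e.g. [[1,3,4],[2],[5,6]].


Type D_4, rank 4, |W|=192; reorder rows/cols to standard.

λ_j+ρ reflected into Ā_29 (⟨·,θ^∨⟩≤29); 4-tuples as given:

  [1] (4, 12, 0, 4) · [2] (1, 5, 9, 2) · [3] (1, 5, 9, 2) · [4] (4, 12, 0, 4) · [5] (4, 12, 0, 4) · [6] (4, 12, 0, 4) · [7] (1, 5, 9, 2) · [8] (1, 5, 9, 2) · [9] (4, 12, 0, 4)

Grouping the 9 weights by Ā_29-representative: 2 linkage classes.

[[1, 4, 5, 6, 9], [2, 3, 7, 8]]


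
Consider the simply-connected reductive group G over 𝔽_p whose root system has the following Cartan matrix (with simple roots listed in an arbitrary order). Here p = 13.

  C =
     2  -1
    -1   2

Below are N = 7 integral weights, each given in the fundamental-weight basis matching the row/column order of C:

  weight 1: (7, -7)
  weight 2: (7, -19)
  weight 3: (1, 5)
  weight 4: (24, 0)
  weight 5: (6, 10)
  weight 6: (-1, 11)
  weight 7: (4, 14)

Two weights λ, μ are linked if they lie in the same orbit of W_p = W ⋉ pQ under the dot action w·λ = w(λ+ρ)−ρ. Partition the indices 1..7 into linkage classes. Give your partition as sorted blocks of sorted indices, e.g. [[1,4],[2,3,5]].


Type A_2, rank 2, |W|=6; reorder rows/cols to standard.

Alcove-folded reps (p=13, 7 weights, presented ϖ-order):

    [1] (2, 6)
    [2] (5, 3)
    [3] (2, 6)
    [4] (0, 12)
    [5] (2, 6)
    [6] (0, 12)
    [7] (2, 6)

The 7 indices split into 3 linkage classes (same alcove rep ⇔ same W_13-dot-orbit):

[[1, 3, 5, 7], [2], [4, 6]]


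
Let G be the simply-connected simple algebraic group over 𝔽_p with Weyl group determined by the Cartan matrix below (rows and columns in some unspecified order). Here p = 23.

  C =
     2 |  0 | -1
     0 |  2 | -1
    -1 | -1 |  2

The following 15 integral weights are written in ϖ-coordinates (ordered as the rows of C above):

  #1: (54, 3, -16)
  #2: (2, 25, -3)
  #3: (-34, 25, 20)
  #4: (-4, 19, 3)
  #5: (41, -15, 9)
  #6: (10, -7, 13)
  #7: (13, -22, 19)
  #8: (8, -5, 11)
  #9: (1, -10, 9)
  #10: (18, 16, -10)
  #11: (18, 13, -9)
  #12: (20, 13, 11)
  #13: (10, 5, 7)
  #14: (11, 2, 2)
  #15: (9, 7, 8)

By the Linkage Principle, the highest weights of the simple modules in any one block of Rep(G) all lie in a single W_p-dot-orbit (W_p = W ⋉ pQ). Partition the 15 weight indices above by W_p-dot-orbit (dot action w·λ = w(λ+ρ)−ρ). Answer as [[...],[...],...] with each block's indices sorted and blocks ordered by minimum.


A_3 Cartan matrix, 3 simple roots permuted; ρ=(1,1,1).

Ā_23 reps of the 15 weights (A_3, coords as presented):

  λ_1+ρ ↦ (9, 4, 8);  λ_2+ρ ↦ (2, 19, 1);  λ_3+ρ ↦ (2, 9, 1);  λ_4+ρ ↦ (2, 19, 1);  λ_5+ρ ↦ (6, 4, 9);  λ_6+ρ ↦ (9, 4, 8);  λ_7+ρ ↦ (2, 9, 1);  λ_8+ρ ↦ (9, 4, 8);  λ_9+ρ ↦ (2, 9, 1);  λ_10+ρ ↦ (6, 4, 9);  λ_11+ρ ↦ (9, 4, 8);  λ_12+ρ ↦ (2, 9, 1);  λ_13+ρ ↦ (9, 4, 8);  λ_14+ρ ↦ (12, 3, 3);  λ_15+ρ ↦ (6, 4, 9)

Linkage partition of the 15 weights (5 classes, p=23):

[[1, 6, 8, 11, 13], [2, 4], [3, 7, 9, 12], [5, 10, 15], [14]]


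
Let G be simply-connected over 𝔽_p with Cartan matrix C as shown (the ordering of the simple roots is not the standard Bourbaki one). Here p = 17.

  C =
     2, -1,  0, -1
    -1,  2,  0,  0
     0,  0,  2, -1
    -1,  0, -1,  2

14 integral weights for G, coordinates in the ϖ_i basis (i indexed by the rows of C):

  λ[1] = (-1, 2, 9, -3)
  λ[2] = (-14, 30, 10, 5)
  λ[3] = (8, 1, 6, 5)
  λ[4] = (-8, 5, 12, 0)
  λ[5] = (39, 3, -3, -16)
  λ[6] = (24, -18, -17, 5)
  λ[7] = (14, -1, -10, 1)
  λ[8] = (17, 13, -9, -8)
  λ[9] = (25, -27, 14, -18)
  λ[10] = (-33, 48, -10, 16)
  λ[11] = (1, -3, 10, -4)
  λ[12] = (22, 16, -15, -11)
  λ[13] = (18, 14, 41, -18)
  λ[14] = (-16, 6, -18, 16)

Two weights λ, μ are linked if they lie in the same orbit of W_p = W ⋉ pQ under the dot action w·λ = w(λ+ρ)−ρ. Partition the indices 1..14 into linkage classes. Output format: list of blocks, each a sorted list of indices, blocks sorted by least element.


Cartan matrix: type A_4 (|W|=120); un-permuting the 4 rows.

Folding the 14 weights λ_j+ρ into Ā_17 (reps in the given 4-coord order):

    λ_1 → (2, 1, 8, 0)
    λ_2 → (0, 1, 7, 6)
    λ_3 → (4, 5, 0, 6)
    λ_4 → (0, 1, 7, 6)
    λ_5 → (4, 5, 0, 6)
    λ_6 → (2, 1, 8, 0)
    λ_7 → (8, 0, 2, 7)
    λ_8 → (2, 1, 8, 0)
    λ_9 → (8, 0, 2, 7)
    λ_10 → (8, 0, 2, 7)
    λ_11 → (2, 1, 8, 0)
    λ_12 → (0, 1, 7, 6)
    λ_13 → (8, 0, 2, 7)
    λ_14 → (8, 0, 2, 7)

Linkage partition of the 14 weights (4 classes, p=17):

[[1, 6, 8, 11], [2, 4, 12], [3, 5], [7, 9, 10, 13, 14]]


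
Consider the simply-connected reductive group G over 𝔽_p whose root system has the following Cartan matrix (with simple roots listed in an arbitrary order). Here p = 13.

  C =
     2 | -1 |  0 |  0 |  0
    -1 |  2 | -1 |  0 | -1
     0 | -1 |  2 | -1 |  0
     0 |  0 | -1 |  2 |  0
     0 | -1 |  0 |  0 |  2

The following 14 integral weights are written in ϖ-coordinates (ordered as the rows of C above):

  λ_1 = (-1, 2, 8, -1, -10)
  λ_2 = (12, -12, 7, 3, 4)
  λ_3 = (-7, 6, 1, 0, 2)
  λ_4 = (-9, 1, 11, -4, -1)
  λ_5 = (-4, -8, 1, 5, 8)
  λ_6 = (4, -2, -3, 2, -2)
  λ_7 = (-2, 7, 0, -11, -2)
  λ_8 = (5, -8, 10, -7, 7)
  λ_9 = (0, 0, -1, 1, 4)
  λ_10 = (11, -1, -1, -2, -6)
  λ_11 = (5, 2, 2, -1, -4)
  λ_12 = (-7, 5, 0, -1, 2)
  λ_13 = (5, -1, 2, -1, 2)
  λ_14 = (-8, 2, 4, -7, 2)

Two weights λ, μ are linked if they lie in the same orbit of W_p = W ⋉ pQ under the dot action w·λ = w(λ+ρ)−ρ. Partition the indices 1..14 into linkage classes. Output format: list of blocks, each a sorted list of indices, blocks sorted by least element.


Dynkin diagram of C (from the 8 off-diagonal −1 entries): D_5.

W_13-reps of the 14 weights in Ā_13 (same 5-coord order as C):

  1: (6, 0, 1, 0, 3) · 2: (1, 1, 0, 2, 5) · 3: (6, 0, 1, 0, 3) · 4: (1, 1, 0, 2, 5) · 5: (1, 1, 0, 2, 5) · 6: (0, 1, 0, 1, 2) · 7: (1, 1, 3, 1, 1) · 8: (1, 1, 3, 1, 1) · 9: (1, 1, 0, 2, 5) · 10: (6, 0, 0, 5, 1) · 11: (6, 0, 1, 0, 3) · 12: (6, 0, 1, 0, 3) · 13: (6, 0, 1, 0, 3) · 14: (1, 1, 3, 1, 1)

These 14 weights hit 5 W_13-dot-orbits; sizes (5, 4, 1, 3, 1):

[[1, 3, 11, 12, 13], [2, 4, 5, 9], [6], [7, 8, 14], [10]]
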